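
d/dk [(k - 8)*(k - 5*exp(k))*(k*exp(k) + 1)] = (k - 8)*(k + 1)*(k - 5*exp(k))*exp(k) - (k - 8)*(k*exp(k) + 1)*(5*exp(k) - 1) + (k - 5*exp(k))*(k*exp(k) + 1)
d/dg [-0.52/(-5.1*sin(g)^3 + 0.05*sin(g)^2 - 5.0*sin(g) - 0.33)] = (-7.956*sin(g)^2 + 0.052*sin(g) - 2.6)*cos(g)/(5.1*sin(g)^3 - 0.05*sin(g)^2 + 5.0*sin(g) + 0.33)^2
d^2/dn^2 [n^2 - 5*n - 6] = 2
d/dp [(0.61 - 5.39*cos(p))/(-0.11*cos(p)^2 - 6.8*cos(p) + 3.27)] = (0.5929*cos(p)^2 - 0.1342*cos(p) + 13.4773)*sin(p)/(0.0121*cos(p)^4 + 1.496*cos(p)^3 + 45.5206*cos(p)^2 - 44.472*cos(p) + 10.6929)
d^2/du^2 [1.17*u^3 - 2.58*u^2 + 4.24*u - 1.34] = 7.02*u - 5.16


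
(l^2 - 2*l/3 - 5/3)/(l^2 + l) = (l - 5/3)/l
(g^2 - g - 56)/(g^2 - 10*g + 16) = (g + 7)/(g - 2)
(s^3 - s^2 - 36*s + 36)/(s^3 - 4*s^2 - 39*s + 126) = (s^2 - 7*s + 6)/(s^2 - 10*s + 21)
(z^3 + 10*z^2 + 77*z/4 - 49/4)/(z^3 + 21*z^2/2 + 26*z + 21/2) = (4*z^2 + 12*z - 7)/(2*(2*z^2 + 7*z + 3))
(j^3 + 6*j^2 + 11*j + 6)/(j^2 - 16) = (j^3 + 6*j^2 + 11*j + 6)/(j^2 - 16)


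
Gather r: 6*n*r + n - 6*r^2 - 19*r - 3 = n - 6*r^2 + r*(6*n - 19) - 3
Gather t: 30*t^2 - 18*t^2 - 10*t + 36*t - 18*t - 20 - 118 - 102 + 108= 12*t^2 + 8*t - 132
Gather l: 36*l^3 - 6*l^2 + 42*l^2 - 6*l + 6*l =36*l^3 + 36*l^2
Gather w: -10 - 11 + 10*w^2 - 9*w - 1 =10*w^2 - 9*w - 22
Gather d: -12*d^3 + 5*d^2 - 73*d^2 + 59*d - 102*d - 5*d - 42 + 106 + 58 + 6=-12*d^3 - 68*d^2 - 48*d + 128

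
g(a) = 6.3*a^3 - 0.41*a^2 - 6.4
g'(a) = 18.9*a^2 - 0.82*a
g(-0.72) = -8.96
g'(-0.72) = 10.39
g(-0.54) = -7.51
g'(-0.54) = 5.95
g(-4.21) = -483.76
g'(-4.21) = 338.44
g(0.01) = -6.40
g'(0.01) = -0.01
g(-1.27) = -19.97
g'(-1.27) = 31.53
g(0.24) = -6.34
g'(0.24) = 0.89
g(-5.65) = -1155.77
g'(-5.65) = 607.97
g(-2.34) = -89.37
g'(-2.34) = 105.41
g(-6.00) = -1381.96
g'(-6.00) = 685.32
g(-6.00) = -1381.96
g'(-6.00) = 685.32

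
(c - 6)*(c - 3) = c^2 - 9*c + 18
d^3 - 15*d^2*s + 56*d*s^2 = d*(d - 8*s)*(d - 7*s)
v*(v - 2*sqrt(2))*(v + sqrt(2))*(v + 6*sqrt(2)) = v^4 + 5*sqrt(2)*v^3 - 16*v^2 - 24*sqrt(2)*v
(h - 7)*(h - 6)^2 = h^3 - 19*h^2 + 120*h - 252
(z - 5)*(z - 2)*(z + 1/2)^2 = z^4 - 6*z^3 + 13*z^2/4 + 33*z/4 + 5/2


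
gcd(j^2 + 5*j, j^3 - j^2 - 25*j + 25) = j + 5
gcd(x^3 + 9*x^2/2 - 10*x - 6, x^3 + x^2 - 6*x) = x - 2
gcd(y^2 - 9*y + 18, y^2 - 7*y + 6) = y - 6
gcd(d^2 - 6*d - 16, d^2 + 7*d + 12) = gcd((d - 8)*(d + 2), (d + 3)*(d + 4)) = 1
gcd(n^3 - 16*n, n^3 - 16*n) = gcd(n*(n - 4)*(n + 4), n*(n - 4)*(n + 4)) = n^3 - 16*n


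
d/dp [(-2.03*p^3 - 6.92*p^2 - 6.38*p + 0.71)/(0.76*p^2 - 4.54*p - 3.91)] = (-1.5428*p^4 + 18.4324*p^3 + 60.0775*p^2 + 53.0352*p + 28.1692)/(0.5776*p^4 - 6.9008*p^3 + 14.6684*p^2 + 35.5028*p + 15.2881)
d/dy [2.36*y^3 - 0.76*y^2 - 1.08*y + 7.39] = 7.08*y^2 - 1.52*y - 1.08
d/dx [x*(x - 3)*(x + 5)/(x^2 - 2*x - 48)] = (x^4 - 4*x^3 - 133*x^2 - 192*x + 720)/(x^4 - 4*x^3 - 92*x^2 + 192*x + 2304)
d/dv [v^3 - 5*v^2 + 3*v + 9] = 3*v^2 - 10*v + 3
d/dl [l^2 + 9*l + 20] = 2*l + 9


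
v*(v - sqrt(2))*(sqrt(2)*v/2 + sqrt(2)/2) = sqrt(2)*v^3/2 - v^2 + sqrt(2)*v^2/2 - v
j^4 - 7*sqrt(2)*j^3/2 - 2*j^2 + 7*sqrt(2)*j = j*(j - 7*sqrt(2)/2)*(j - sqrt(2))*(j + sqrt(2))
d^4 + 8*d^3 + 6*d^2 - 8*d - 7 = (d - 1)*(d + 1)^2*(d + 7)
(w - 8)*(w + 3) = w^2 - 5*w - 24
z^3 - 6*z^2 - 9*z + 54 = (z - 6)*(z - 3)*(z + 3)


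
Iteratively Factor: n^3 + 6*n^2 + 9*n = (n)*(n^2 + 6*n + 9) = n*(n + 3)*(n + 3)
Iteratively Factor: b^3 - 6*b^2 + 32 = (b - 4)*(b^2 - 2*b - 8) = (b - 4)*(b + 2)*(b - 4)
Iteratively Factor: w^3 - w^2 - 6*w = (w + 2)*(w^2 - 3*w) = (w - 3)*(w + 2)*(w)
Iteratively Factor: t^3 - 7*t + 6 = (t + 3)*(t^2 - 3*t + 2) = (t - 2)*(t + 3)*(t - 1)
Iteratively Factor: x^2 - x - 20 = (x - 5)*(x + 4)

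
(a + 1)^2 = a^2 + 2*a + 1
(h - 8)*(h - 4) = h^2 - 12*h + 32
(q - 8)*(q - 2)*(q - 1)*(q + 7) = q^4 - 4*q^3 - 51*q^2 + 166*q - 112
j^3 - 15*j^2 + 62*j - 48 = (j - 8)*(j - 6)*(j - 1)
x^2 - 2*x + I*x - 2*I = (x - 2)*(x + I)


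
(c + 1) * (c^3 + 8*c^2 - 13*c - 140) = c^4 + 9*c^3 - 5*c^2 - 153*c - 140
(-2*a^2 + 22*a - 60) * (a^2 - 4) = -2*a^4 + 22*a^3 - 52*a^2 - 88*a + 240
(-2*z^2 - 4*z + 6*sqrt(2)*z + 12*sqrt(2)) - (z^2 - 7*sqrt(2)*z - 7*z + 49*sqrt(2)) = -3*z^2 + 3*z + 13*sqrt(2)*z - 37*sqrt(2)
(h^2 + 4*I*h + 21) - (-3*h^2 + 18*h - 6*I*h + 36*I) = 4*h^2 - 18*h + 10*I*h + 21 - 36*I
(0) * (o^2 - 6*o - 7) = 0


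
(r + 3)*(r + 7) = r^2 + 10*r + 21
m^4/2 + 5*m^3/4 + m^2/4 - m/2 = m*(m/2 + 1/2)*(m - 1/2)*(m + 2)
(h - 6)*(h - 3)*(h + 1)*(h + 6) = h^4 - 2*h^3 - 39*h^2 + 72*h + 108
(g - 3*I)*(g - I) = g^2 - 4*I*g - 3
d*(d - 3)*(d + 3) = d^3 - 9*d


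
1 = 1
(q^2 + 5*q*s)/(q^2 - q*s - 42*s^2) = q*(q + 5*s)/(q^2 - q*s - 42*s^2)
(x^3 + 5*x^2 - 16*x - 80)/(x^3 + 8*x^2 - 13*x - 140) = (x + 4)/(x + 7)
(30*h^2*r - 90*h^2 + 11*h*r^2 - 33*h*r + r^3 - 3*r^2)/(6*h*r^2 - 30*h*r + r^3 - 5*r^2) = (5*h*r - 15*h + r^2 - 3*r)/(r*(r - 5))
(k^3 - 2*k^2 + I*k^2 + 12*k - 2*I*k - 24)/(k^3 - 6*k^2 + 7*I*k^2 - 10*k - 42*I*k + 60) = (k^3 + k^2*(-2 + I) + k*(12 - 2*I) - 24)/(k^3 + k^2*(-6 + 7*I) + k*(-10 - 42*I) + 60)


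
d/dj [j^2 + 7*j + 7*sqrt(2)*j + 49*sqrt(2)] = 2*j + 7 + 7*sqrt(2)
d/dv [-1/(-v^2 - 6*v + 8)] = 2*(-v - 3)/(v^2 + 6*v - 8)^2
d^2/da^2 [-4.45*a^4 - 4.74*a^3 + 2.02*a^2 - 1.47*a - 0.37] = -53.4*a^2 - 28.44*a + 4.04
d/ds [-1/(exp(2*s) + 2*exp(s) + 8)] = 2*(exp(s) + 1)*exp(s)/(exp(2*s) + 2*exp(s) + 8)^2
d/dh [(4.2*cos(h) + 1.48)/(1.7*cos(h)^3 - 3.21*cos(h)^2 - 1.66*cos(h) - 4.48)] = (14.28*cos(h)^3 - 5.934*cos(h)^2 - 9.5016*cos(h) + 16.3592)*sin(h)/(2.89*cos(h)^6 - 10.914*cos(h)^5 + 4.6601*cos(h)^4 - 4.5748*cos(h)^3 + 31.5172*cos(h)^2 + 14.8736*cos(h) + 20.0704)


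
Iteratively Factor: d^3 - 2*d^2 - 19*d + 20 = (d - 1)*(d^2 - d - 20) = (d - 5)*(d - 1)*(d + 4)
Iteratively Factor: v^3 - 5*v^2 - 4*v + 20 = (v - 2)*(v^2 - 3*v - 10) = (v - 5)*(v - 2)*(v + 2)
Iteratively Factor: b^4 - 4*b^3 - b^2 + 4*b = (b - 1)*(b^3 - 3*b^2 - 4*b) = b*(b - 1)*(b^2 - 3*b - 4) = b*(b - 4)*(b - 1)*(b + 1)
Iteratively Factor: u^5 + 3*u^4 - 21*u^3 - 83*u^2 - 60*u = (u + 3)*(u^4 - 21*u^2 - 20*u) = (u - 5)*(u + 3)*(u^3 + 5*u^2 + 4*u) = (u - 5)*(u + 1)*(u + 3)*(u^2 + 4*u) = u*(u - 5)*(u + 1)*(u + 3)*(u + 4)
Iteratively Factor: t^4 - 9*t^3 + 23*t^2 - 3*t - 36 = (t - 3)*(t^3 - 6*t^2 + 5*t + 12) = (t - 4)*(t - 3)*(t^2 - 2*t - 3) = (t - 4)*(t - 3)*(t + 1)*(t - 3)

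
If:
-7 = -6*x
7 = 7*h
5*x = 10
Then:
No Solution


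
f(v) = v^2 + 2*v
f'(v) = 2*v + 2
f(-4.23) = 9.43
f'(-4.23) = -6.46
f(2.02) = 8.12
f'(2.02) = 6.04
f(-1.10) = -0.99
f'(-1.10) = -0.20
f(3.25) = 17.06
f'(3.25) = 8.50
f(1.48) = 5.15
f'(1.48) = 4.96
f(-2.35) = 0.82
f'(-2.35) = -2.70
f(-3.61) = 5.81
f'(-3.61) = -5.22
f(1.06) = 3.24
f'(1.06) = 4.12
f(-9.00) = 63.00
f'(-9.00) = -16.00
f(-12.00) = 120.00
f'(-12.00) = -22.00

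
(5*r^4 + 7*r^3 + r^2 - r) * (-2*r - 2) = -10*r^5 - 24*r^4 - 16*r^3 + 2*r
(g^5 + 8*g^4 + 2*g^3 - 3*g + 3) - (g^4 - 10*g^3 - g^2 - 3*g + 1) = g^5 + 7*g^4 + 12*g^3 + g^2 + 2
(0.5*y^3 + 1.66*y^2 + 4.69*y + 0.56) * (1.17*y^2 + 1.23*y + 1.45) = 0.585*y^5 + 2.5572*y^4 + 8.2541*y^3 + 8.8309*y^2 + 7.4893*y + 0.812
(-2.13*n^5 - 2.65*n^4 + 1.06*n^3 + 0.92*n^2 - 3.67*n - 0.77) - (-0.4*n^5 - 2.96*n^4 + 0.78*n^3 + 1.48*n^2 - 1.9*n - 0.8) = -1.73*n^5 + 0.31*n^4 + 0.28*n^3 - 0.56*n^2 - 1.77*n + 0.03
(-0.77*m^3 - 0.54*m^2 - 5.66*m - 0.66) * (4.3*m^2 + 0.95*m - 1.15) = -3.311*m^5 - 3.0535*m^4 - 23.9655*m^3 - 7.594*m^2 + 5.882*m + 0.759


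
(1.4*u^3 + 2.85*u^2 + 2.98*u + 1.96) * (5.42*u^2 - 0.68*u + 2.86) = 7.588*u^5 + 14.495*u^4 + 18.2176*u^3 + 16.7478*u^2 + 7.19*u + 5.6056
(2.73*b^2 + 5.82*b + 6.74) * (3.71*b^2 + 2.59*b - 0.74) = 10.1283*b^4 + 28.6629*b^3 + 38.059*b^2 + 13.1498*b - 4.9876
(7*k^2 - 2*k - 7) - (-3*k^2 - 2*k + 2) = 10*k^2 - 9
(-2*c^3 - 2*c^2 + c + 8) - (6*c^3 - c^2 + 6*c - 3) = -8*c^3 - c^2 - 5*c + 11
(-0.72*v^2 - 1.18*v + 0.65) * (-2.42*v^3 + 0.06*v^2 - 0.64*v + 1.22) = 1.7424*v^5 + 2.8124*v^4 - 1.183*v^3 - 0.0841999999999999*v^2 - 1.8556*v + 0.793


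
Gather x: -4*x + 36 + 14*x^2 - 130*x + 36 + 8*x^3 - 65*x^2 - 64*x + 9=8*x^3 - 51*x^2 - 198*x + 81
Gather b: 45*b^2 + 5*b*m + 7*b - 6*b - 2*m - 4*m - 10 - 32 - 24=45*b^2 + b*(5*m + 1) - 6*m - 66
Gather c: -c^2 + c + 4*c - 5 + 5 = -c^2 + 5*c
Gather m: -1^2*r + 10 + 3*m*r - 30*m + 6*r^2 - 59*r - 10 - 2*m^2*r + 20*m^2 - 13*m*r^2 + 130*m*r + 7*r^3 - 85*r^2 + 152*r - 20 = m^2*(20 - 2*r) + m*(-13*r^2 + 133*r - 30) + 7*r^3 - 79*r^2 + 92*r - 20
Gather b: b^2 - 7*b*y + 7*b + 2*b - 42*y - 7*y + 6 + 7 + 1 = b^2 + b*(9 - 7*y) - 49*y + 14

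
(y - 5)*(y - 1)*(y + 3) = y^3 - 3*y^2 - 13*y + 15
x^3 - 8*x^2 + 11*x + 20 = (x - 5)*(x - 4)*(x + 1)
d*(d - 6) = d^2 - 6*d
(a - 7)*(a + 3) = a^2 - 4*a - 21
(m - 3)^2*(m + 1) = m^3 - 5*m^2 + 3*m + 9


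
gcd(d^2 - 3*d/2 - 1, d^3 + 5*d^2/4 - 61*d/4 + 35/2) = d - 2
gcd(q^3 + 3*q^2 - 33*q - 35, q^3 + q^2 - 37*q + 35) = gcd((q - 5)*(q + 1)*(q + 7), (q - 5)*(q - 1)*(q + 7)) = q^2 + 2*q - 35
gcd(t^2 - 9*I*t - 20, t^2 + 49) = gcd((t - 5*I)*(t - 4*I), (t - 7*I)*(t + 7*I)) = 1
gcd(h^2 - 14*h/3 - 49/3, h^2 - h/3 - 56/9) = h + 7/3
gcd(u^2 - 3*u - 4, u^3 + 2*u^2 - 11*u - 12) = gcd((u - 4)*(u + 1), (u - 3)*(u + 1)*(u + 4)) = u + 1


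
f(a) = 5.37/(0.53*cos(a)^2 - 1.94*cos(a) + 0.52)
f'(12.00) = 5.51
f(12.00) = -7.26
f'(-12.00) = -5.51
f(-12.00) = -7.26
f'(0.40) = -3.02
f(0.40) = -6.57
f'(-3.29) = -0.27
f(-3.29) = 1.82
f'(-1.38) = 312.99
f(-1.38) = 31.37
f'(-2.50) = 1.54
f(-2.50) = 2.22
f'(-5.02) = -23421.03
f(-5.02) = -285.50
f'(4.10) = 3.42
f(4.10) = 2.97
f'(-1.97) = 6.35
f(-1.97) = 3.97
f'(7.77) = -76.01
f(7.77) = 14.88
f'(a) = 5.37*(1.06*sin(a)*cos(a) - 1.94*sin(a))/(0.53*cos(a)^2 - 1.94*cos(a) + 0.52)^2 = (5.6922*cos(a) - 10.4178)*sin(a)/(0.53*cos(a)^2 - 1.94*cos(a) + 0.52)^2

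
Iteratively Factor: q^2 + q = (q + 1)*(q)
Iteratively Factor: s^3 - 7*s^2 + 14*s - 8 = (s - 1)*(s^2 - 6*s + 8) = (s - 2)*(s - 1)*(s - 4)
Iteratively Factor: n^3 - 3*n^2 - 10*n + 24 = (n - 2)*(n^2 - n - 12) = (n - 4)*(n - 2)*(n + 3)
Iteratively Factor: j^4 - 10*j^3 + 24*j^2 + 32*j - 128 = (j - 4)*(j^3 - 6*j^2 + 32) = (j - 4)^2*(j^2 - 2*j - 8) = (j - 4)^3*(j + 2)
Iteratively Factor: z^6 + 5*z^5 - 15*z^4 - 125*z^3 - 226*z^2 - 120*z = (z + 3)*(z^5 + 2*z^4 - 21*z^3 - 62*z^2 - 40*z) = (z - 5)*(z + 3)*(z^4 + 7*z^3 + 14*z^2 + 8*z) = (z - 5)*(z + 3)*(z + 4)*(z^3 + 3*z^2 + 2*z) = (z - 5)*(z + 1)*(z + 3)*(z + 4)*(z^2 + 2*z) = z*(z - 5)*(z + 1)*(z + 3)*(z + 4)*(z + 2)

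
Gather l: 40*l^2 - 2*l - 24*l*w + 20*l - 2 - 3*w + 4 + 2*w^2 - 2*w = 40*l^2 + l*(18 - 24*w) + 2*w^2 - 5*w + 2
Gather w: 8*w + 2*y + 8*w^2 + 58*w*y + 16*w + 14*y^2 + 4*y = 8*w^2 + w*(58*y + 24) + 14*y^2 + 6*y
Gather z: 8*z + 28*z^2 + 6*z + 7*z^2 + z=35*z^2 + 15*z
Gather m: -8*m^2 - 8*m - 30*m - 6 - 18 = -8*m^2 - 38*m - 24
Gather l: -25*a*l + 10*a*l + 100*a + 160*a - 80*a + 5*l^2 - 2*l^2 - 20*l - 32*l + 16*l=180*a + 3*l^2 + l*(-15*a - 36)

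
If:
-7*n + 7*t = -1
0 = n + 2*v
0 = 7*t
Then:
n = 1/7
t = 0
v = -1/14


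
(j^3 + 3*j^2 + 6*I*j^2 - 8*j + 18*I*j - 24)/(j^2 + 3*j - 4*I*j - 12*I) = (j^2 + 6*I*j - 8)/(j - 4*I)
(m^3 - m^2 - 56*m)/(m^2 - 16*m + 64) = m*(m + 7)/(m - 8)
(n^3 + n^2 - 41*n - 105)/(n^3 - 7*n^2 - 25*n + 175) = (n + 3)/(n - 5)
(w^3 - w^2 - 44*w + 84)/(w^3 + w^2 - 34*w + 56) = (w - 6)/(w - 4)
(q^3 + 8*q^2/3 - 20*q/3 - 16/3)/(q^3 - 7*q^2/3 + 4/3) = (q + 4)/(q - 1)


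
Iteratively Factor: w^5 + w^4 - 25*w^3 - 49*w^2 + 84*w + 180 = (w + 2)*(w^4 - w^3 - 23*w^2 - 3*w + 90) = (w - 5)*(w + 2)*(w^3 + 4*w^2 - 3*w - 18) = (w - 5)*(w - 2)*(w + 2)*(w^2 + 6*w + 9) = (w - 5)*(w - 2)*(w + 2)*(w + 3)*(w + 3)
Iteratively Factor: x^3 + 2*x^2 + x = (x + 1)*(x^2 + x) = x*(x + 1)*(x + 1)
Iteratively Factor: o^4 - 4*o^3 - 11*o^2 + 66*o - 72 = (o - 3)*(o^3 - o^2 - 14*o + 24) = (o - 3)^2*(o^2 + 2*o - 8) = (o - 3)^2*(o + 4)*(o - 2)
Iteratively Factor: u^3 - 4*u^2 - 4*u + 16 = (u - 4)*(u^2 - 4) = (u - 4)*(u + 2)*(u - 2)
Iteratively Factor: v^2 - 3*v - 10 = (v + 2)*(v - 5)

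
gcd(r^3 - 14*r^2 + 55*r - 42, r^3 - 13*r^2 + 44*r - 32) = r - 1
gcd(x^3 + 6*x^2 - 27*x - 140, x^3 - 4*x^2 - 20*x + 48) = x + 4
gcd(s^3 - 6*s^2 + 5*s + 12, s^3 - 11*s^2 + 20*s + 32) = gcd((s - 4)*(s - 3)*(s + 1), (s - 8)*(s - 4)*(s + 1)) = s^2 - 3*s - 4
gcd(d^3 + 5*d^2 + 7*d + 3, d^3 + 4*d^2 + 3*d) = d^2 + 4*d + 3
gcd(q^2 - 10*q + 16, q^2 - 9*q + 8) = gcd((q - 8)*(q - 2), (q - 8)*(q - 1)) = q - 8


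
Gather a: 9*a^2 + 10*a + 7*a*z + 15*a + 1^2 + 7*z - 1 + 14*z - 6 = 9*a^2 + a*(7*z + 25) + 21*z - 6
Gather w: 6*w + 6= 6*w + 6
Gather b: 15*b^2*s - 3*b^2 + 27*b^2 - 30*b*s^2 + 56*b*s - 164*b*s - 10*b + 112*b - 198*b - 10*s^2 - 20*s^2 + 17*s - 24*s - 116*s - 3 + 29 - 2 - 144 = b^2*(15*s + 24) + b*(-30*s^2 - 108*s - 96) - 30*s^2 - 123*s - 120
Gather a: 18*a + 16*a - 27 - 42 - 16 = 34*a - 85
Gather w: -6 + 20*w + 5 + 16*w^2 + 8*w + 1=16*w^2 + 28*w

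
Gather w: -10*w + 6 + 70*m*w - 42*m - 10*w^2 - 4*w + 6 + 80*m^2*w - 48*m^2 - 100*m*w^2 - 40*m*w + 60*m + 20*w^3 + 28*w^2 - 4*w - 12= -48*m^2 + 18*m + 20*w^3 + w^2*(18 - 100*m) + w*(80*m^2 + 30*m - 18)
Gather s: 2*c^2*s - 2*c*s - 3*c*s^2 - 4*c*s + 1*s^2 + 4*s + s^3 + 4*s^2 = s^3 + s^2*(5 - 3*c) + s*(2*c^2 - 6*c + 4)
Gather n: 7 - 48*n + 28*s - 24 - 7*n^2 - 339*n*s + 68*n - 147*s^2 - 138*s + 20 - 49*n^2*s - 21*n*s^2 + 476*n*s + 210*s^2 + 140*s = n^2*(-49*s - 7) + n*(-21*s^2 + 137*s + 20) + 63*s^2 + 30*s + 3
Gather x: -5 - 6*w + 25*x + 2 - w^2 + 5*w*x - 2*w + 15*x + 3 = -w^2 - 8*w + x*(5*w + 40)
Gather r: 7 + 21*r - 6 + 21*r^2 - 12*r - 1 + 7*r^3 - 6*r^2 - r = 7*r^3 + 15*r^2 + 8*r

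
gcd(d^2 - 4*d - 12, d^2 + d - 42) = d - 6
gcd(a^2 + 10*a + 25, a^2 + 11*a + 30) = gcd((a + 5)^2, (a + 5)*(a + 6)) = a + 5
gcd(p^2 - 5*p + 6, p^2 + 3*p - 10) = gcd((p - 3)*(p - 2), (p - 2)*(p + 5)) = p - 2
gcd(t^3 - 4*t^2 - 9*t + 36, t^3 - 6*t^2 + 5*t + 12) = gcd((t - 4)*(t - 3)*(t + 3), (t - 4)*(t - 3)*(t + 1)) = t^2 - 7*t + 12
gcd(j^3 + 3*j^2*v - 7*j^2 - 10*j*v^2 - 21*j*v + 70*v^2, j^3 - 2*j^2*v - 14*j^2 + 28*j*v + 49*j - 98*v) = -j^2 + 2*j*v + 7*j - 14*v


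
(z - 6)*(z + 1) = z^2 - 5*z - 6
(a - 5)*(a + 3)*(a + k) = a^3 + a^2*k - 2*a^2 - 2*a*k - 15*a - 15*k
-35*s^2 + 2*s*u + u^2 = (-5*s + u)*(7*s + u)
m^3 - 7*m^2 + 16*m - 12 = (m - 3)*(m - 2)^2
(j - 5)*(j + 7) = j^2 + 2*j - 35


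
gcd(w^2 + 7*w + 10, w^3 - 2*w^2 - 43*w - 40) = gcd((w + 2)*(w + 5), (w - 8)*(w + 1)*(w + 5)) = w + 5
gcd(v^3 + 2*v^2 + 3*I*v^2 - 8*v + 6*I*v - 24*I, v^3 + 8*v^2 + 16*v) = v + 4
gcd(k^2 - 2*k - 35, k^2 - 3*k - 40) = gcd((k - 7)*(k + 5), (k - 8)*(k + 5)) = k + 5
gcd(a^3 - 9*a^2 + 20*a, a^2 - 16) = a - 4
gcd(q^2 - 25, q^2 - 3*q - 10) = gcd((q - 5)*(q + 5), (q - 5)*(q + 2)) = q - 5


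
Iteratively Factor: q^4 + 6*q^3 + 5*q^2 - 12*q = (q + 3)*(q^3 + 3*q^2 - 4*q) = (q - 1)*(q + 3)*(q^2 + 4*q) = q*(q - 1)*(q + 3)*(q + 4)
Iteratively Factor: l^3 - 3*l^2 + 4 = (l - 2)*(l^2 - l - 2) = (l - 2)*(l + 1)*(l - 2)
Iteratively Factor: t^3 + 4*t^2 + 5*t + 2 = (t + 2)*(t^2 + 2*t + 1) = (t + 1)*(t + 2)*(t + 1)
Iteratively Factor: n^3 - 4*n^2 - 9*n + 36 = (n - 4)*(n^2 - 9) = (n - 4)*(n + 3)*(n - 3)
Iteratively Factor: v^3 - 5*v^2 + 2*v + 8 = (v - 2)*(v^2 - 3*v - 4) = (v - 2)*(v + 1)*(v - 4)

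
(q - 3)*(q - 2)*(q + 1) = q^3 - 4*q^2 + q + 6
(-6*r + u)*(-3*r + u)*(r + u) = 18*r^3 + 9*r^2*u - 8*r*u^2 + u^3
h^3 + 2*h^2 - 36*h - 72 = (h - 6)*(h + 2)*(h + 6)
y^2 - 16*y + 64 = (y - 8)^2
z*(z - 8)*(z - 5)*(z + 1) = z^4 - 12*z^3 + 27*z^2 + 40*z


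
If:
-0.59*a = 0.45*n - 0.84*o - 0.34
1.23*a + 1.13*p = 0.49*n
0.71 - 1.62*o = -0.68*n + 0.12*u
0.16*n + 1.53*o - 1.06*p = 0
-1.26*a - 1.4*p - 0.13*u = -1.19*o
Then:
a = 1.27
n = -4.23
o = -1.78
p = -3.21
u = 6.01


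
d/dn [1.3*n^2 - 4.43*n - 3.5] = 2.6*n - 4.43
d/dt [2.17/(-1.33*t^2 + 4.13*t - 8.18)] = (5.7722*t - 8.9621)/(1.33*t^2 - 4.13*t + 8.18)^2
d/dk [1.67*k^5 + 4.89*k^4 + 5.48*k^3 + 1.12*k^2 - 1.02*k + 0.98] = 8.35*k^4 + 19.56*k^3 + 16.44*k^2 + 2.24*k - 1.02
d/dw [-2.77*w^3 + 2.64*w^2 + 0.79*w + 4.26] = -8.31*w^2 + 5.28*w + 0.79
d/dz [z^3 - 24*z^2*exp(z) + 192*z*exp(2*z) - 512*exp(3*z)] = -24*z^2*exp(z) + 3*z^2 + 384*z*exp(2*z) - 48*z*exp(z) - 1536*exp(3*z) + 192*exp(2*z)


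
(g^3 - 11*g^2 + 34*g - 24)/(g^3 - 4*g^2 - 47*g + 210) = (g^2 - 5*g + 4)/(g^2 + 2*g - 35)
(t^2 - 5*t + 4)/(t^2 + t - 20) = (t - 1)/(t + 5)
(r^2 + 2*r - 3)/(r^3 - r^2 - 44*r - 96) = (r - 1)/(r^2 - 4*r - 32)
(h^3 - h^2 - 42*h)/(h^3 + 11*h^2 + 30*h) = (h - 7)/(h + 5)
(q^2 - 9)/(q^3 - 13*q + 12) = (q + 3)/(q^2 + 3*q - 4)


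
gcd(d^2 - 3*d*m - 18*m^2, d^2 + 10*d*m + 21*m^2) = d + 3*m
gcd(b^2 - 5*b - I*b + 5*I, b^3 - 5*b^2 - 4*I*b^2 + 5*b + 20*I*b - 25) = b - 5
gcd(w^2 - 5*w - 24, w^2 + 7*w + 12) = w + 3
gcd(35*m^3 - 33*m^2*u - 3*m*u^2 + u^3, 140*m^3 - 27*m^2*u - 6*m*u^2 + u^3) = -35*m^2 - 2*m*u + u^2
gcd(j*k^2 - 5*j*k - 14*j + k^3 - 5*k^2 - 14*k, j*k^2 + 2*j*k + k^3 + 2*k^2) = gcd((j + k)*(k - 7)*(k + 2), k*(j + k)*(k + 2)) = j*k + 2*j + k^2 + 2*k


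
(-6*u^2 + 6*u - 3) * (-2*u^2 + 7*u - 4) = 12*u^4 - 54*u^3 + 72*u^2 - 45*u + 12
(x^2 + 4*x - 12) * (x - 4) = x^3 - 28*x + 48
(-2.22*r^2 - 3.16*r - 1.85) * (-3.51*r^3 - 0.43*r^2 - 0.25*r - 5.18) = 7.7922*r^5 + 12.0462*r^4 + 8.4073*r^3 + 13.0851*r^2 + 16.8313*r + 9.583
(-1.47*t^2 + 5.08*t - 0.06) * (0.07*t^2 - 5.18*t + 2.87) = -0.1029*t^4 + 7.9702*t^3 - 30.5375*t^2 + 14.8904*t - 0.1722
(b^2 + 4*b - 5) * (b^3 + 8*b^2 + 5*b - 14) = b^5 + 12*b^4 + 32*b^3 - 34*b^2 - 81*b + 70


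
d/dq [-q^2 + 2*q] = 2 - 2*q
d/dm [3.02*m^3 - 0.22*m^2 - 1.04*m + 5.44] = 9.06*m^2 - 0.44*m - 1.04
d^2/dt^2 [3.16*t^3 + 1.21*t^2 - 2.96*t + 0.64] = 18.96*t + 2.42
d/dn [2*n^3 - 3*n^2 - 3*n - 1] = 6*n^2 - 6*n - 3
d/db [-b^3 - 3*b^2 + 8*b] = -3*b^2 - 6*b + 8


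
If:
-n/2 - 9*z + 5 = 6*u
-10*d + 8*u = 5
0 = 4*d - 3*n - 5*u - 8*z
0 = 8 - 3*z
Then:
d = -2689/1026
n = -1058/171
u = -1360/513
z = 8/3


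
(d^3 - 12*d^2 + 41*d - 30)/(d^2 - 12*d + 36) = (d^2 - 6*d + 5)/(d - 6)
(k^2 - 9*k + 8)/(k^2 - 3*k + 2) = (k - 8)/(k - 2)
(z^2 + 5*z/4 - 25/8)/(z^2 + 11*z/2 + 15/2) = (z - 5/4)/(z + 3)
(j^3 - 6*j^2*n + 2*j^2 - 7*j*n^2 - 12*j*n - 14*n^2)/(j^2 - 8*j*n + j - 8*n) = (j^3 - 6*j^2*n + 2*j^2 - 7*j*n^2 - 12*j*n - 14*n^2)/(j^2 - 8*j*n + j - 8*n)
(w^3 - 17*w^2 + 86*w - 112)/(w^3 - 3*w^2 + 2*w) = (w^2 - 15*w + 56)/(w*(w - 1))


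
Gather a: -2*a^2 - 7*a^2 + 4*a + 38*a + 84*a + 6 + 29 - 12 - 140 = -9*a^2 + 126*a - 117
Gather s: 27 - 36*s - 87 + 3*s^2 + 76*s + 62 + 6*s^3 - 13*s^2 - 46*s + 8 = 6*s^3 - 10*s^2 - 6*s + 10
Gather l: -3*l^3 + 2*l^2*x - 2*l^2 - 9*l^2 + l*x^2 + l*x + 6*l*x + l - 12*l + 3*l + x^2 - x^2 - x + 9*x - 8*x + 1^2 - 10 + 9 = -3*l^3 + l^2*(2*x - 11) + l*(x^2 + 7*x - 8)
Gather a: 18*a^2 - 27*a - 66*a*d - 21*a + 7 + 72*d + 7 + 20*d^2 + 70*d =18*a^2 + a*(-66*d - 48) + 20*d^2 + 142*d + 14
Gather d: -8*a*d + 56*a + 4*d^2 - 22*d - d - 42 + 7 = 56*a + 4*d^2 + d*(-8*a - 23) - 35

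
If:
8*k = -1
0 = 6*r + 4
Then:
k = -1/8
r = -2/3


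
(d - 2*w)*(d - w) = d^2 - 3*d*w + 2*w^2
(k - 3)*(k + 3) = k^2 - 9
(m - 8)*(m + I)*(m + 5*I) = m^3 - 8*m^2 + 6*I*m^2 - 5*m - 48*I*m + 40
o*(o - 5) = o^2 - 5*o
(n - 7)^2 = n^2 - 14*n + 49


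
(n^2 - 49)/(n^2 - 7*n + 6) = (n^2 - 49)/(n^2 - 7*n + 6)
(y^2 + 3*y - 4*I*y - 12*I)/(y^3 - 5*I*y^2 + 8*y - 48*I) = (y + 3)/(y^2 - I*y + 12)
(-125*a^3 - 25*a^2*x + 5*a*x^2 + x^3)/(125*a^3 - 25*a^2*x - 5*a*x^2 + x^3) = (5*a + x)/(-5*a + x)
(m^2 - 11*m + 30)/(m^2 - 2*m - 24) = (m - 5)/(m + 4)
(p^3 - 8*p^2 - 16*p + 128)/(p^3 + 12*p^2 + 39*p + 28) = (p^2 - 12*p + 32)/(p^2 + 8*p + 7)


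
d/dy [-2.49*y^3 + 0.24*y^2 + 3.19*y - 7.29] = -7.47*y^2 + 0.48*y + 3.19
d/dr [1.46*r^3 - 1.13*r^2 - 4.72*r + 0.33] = 4.38*r^2 - 2.26*r - 4.72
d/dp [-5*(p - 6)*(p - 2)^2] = 5*(14 - 3*p)*(p - 2)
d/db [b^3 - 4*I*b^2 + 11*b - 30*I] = 3*b^2 - 8*I*b + 11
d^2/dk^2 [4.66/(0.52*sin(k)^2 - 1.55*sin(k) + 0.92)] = (-5.040256*sin(k)^4 + 11.26788*sin(k)^3 + 5.28210999999999*sin(k)^2 - 29.18092*sin(k) + 17.932612)/(0.52*sin(k)^2 - 1.55*sin(k) + 0.92)^3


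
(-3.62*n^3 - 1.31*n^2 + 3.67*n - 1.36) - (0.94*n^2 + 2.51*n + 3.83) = -3.62*n^3 - 2.25*n^2 + 1.16*n - 5.19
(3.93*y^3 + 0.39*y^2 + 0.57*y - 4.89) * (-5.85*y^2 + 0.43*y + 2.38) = -22.9905*y^5 - 0.5916*y^4 + 6.1866*y^3 + 29.7798*y^2 - 0.7461*y - 11.6382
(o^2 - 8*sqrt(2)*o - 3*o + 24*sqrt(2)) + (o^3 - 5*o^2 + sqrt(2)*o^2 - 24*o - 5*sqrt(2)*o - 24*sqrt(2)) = o^3 - 4*o^2 + sqrt(2)*o^2 - 27*o - 13*sqrt(2)*o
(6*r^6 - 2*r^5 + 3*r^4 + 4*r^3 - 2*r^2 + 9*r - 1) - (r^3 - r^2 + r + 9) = 6*r^6 - 2*r^5 + 3*r^4 + 3*r^3 - r^2 + 8*r - 10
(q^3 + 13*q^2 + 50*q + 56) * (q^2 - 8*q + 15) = q^5 + 5*q^4 - 39*q^3 - 149*q^2 + 302*q + 840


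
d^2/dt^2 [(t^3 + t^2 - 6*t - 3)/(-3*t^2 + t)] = 2*(50*t^3 + 81*t^2 - 27*t + 3)/(t^3*(27*t^3 - 27*t^2 + 9*t - 1))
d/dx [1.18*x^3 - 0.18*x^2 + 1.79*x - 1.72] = 3.54*x^2 - 0.36*x + 1.79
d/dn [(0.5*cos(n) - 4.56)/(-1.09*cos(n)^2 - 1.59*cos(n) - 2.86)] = (-0.545*cos(n)^2 + 9.9408*cos(n) + 8.6804)*sin(n)/(1.1881*cos(n)^4 + 3.4662*cos(n)^3 + 8.7629*cos(n)^2 + 9.0948*cos(n) + 8.1796)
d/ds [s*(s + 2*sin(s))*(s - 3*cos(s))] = s*(s + 2*sin(s))*(3*sin(s) + 1) + s*(s - 3*cos(s))*(2*cos(s) + 1) + (s + 2*sin(s))*(s - 3*cos(s))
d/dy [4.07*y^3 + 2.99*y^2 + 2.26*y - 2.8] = 12.21*y^2 + 5.98*y + 2.26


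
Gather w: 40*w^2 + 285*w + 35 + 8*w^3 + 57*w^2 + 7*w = 8*w^3 + 97*w^2 + 292*w + 35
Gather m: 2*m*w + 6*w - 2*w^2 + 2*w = 2*m*w - 2*w^2 + 8*w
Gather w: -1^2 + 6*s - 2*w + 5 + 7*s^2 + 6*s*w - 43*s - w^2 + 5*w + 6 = 7*s^2 - 37*s - w^2 + w*(6*s + 3) + 10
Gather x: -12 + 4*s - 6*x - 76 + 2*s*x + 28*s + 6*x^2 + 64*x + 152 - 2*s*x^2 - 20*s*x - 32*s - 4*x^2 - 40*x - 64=x^2*(2 - 2*s) + x*(18 - 18*s)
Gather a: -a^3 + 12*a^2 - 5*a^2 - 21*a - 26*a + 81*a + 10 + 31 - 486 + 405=-a^3 + 7*a^2 + 34*a - 40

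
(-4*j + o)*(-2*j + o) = 8*j^2 - 6*j*o + o^2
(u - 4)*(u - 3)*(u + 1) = u^3 - 6*u^2 + 5*u + 12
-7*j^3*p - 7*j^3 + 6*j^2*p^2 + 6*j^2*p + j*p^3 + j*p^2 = (-j + p)*(7*j + p)*(j*p + j)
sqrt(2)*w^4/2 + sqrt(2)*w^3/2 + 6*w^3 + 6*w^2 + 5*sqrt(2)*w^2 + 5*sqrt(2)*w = w*(w + sqrt(2))*(w + 5*sqrt(2))*(sqrt(2)*w/2 + sqrt(2)/2)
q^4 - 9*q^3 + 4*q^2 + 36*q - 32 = (q - 8)*(q - 2)*(q - 1)*(q + 2)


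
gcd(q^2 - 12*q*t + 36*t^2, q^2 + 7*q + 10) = 1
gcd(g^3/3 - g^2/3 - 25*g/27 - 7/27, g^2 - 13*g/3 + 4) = 1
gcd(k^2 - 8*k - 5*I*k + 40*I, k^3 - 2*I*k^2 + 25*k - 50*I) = k - 5*I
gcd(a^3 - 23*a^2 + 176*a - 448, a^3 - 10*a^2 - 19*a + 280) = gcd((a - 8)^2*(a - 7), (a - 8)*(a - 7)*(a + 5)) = a^2 - 15*a + 56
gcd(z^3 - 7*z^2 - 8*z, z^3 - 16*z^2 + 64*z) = z^2 - 8*z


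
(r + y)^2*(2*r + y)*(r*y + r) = 2*r^4*y + 2*r^4 + 5*r^3*y^2 + 5*r^3*y + 4*r^2*y^3 + 4*r^2*y^2 + r*y^4 + r*y^3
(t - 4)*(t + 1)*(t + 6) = t^3 + 3*t^2 - 22*t - 24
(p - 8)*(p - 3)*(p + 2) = p^3 - 9*p^2 + 2*p + 48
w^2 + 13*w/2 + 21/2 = (w + 3)*(w + 7/2)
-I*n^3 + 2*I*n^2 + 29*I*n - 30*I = (n - 6)*(n + 5)*(-I*n + I)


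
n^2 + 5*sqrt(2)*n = n*(n + 5*sqrt(2))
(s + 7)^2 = s^2 + 14*s + 49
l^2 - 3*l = l*(l - 3)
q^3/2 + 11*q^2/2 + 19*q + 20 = (q/2 + 1)*(q + 4)*(q + 5)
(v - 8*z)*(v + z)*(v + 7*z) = v^3 - 57*v*z^2 - 56*z^3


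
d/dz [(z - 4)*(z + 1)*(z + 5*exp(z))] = 5*z^2*exp(z) + 3*z^2 - 5*z*exp(z) - 6*z - 35*exp(z) - 4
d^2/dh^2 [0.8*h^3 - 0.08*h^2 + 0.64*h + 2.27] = 4.8*h - 0.16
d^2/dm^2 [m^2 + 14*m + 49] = 2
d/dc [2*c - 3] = 2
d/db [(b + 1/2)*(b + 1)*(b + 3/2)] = 3*b^2 + 6*b + 11/4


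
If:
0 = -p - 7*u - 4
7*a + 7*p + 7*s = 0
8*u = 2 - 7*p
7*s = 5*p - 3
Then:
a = -429/287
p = 46/41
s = 107/287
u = -30/41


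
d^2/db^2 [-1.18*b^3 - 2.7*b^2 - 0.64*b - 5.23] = -7.08*b - 5.4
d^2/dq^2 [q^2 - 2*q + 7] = 2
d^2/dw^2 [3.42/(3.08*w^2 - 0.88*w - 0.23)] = (64.886976*w^2 - 18.539136*w - 3.42*(6.16*w - 0.88)*(12.32*w - 1.76) - 4.845456)/(-3.08*w^2 + 0.88*w + 0.23)^3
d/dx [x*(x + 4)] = 2*x + 4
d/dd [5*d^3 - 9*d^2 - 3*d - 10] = 15*d^2 - 18*d - 3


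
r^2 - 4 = (r - 2)*(r + 2)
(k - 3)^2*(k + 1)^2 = k^4 - 4*k^3 - 2*k^2 + 12*k + 9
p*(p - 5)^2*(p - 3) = p^4 - 13*p^3 + 55*p^2 - 75*p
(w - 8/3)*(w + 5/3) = w^2 - w - 40/9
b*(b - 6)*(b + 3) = b^3 - 3*b^2 - 18*b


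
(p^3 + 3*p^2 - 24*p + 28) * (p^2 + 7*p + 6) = p^5 + 10*p^4 + 3*p^3 - 122*p^2 + 52*p + 168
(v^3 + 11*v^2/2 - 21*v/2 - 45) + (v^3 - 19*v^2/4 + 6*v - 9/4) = 2*v^3 + 3*v^2/4 - 9*v/2 - 189/4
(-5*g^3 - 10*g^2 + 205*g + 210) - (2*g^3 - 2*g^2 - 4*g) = -7*g^3 - 8*g^2 + 209*g + 210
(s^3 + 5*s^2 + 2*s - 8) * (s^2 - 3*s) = s^5 + 2*s^4 - 13*s^3 - 14*s^2 + 24*s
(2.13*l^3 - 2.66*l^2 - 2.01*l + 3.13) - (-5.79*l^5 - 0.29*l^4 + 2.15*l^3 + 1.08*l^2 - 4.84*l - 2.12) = 5.79*l^5 + 0.29*l^4 - 0.02*l^3 - 3.74*l^2 + 2.83*l + 5.25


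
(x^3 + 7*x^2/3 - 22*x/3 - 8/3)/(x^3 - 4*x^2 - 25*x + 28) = (3*x^2 - 5*x - 2)/(3*(x^2 - 8*x + 7))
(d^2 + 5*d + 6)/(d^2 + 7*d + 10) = (d + 3)/(d + 5)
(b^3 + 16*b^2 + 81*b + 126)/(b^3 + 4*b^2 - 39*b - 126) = (b + 6)/(b - 6)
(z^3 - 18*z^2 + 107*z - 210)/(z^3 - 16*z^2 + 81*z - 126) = (z - 5)/(z - 3)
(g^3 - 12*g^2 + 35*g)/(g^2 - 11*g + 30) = g*(g - 7)/(g - 6)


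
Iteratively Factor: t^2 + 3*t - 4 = (t - 1)*(t + 4)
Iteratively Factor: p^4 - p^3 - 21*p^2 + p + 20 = (p - 1)*(p^3 - 21*p - 20) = (p - 5)*(p - 1)*(p^2 + 5*p + 4) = (p - 5)*(p - 1)*(p + 1)*(p + 4)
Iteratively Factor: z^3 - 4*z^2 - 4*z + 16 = (z - 4)*(z^2 - 4) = (z - 4)*(z + 2)*(z - 2)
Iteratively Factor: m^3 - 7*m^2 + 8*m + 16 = (m + 1)*(m^2 - 8*m + 16) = (m - 4)*(m + 1)*(m - 4)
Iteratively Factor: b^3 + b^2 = (b)*(b^2 + b) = b^2*(b + 1)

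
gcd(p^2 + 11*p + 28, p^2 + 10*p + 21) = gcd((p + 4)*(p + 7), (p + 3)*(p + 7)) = p + 7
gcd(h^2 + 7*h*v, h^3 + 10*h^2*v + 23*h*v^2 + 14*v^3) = h + 7*v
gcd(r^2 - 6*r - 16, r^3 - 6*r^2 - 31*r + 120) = r - 8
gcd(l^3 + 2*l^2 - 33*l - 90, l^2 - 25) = l + 5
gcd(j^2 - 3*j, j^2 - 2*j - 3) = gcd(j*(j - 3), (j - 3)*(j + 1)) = j - 3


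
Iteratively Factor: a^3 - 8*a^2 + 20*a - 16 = (a - 2)*(a^2 - 6*a + 8) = (a - 2)^2*(a - 4)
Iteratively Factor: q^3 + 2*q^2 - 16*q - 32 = (q - 4)*(q^2 + 6*q + 8) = (q - 4)*(q + 4)*(q + 2)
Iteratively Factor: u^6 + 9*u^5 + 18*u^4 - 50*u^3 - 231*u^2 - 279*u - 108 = (u + 3)*(u^5 + 6*u^4 - 50*u^2 - 81*u - 36) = (u - 3)*(u + 3)*(u^4 + 9*u^3 + 27*u^2 + 31*u + 12) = (u - 3)*(u + 3)*(u + 4)*(u^3 + 5*u^2 + 7*u + 3) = (u - 3)*(u + 1)*(u + 3)*(u + 4)*(u^2 + 4*u + 3) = (u - 3)*(u + 1)*(u + 3)^2*(u + 4)*(u + 1)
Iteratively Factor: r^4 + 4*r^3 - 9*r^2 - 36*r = (r + 4)*(r^3 - 9*r) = (r - 3)*(r + 4)*(r^2 + 3*r) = (r - 3)*(r + 3)*(r + 4)*(r)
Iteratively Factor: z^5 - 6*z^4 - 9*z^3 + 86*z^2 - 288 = (z + 3)*(z^4 - 9*z^3 + 18*z^2 + 32*z - 96) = (z - 3)*(z + 3)*(z^3 - 6*z^2 + 32) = (z - 3)*(z + 2)*(z + 3)*(z^2 - 8*z + 16) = (z - 4)*(z - 3)*(z + 2)*(z + 3)*(z - 4)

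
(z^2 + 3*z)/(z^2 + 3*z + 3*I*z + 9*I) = z/(z + 3*I)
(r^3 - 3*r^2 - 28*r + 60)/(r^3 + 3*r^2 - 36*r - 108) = (r^2 + 3*r - 10)/(r^2 + 9*r + 18)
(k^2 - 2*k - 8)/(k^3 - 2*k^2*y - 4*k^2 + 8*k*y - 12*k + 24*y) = (4 - k)/(-k^2 + 2*k*y + 6*k - 12*y)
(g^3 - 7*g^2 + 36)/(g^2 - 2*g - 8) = (g^2 - 9*g + 18)/(g - 4)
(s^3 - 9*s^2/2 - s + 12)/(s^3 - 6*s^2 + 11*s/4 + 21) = 2*(s - 2)/(2*s - 7)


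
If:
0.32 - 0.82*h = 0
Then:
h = 0.39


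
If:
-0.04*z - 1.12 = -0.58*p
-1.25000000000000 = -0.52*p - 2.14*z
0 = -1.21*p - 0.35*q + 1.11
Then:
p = 1.94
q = -3.53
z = 0.11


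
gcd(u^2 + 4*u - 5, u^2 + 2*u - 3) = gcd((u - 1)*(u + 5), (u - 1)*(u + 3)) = u - 1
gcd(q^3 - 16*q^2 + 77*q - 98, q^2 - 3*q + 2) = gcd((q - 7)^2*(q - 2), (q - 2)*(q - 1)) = q - 2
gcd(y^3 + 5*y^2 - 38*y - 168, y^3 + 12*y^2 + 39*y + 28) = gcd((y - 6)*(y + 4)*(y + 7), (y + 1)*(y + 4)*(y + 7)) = y^2 + 11*y + 28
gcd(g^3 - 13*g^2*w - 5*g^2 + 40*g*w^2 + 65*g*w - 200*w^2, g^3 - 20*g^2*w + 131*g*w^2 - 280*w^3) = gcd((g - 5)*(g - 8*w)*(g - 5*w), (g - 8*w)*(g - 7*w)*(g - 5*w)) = g^2 - 13*g*w + 40*w^2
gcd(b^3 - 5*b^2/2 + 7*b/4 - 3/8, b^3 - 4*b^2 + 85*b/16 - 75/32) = b - 3/2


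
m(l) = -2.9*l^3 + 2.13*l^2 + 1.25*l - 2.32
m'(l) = -8.7*l^2 + 4.26*l + 1.25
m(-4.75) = 350.60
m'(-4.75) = -215.28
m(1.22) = -2.89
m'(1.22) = -6.50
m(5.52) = -418.29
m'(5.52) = -240.33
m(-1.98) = 26.07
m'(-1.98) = -41.29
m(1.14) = -2.42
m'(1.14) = -5.20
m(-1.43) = 8.73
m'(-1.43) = -22.63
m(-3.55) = 149.83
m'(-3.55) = -123.51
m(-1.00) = 1.46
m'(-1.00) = -11.71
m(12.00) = -4691.80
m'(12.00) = -1200.43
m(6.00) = -544.54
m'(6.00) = -286.39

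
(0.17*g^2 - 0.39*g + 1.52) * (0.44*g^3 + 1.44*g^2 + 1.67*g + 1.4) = 0.0748*g^5 + 0.0732*g^4 + 0.3911*g^3 + 1.7755*g^2 + 1.9924*g + 2.128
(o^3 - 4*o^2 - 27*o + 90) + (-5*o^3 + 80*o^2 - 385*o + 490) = -4*o^3 + 76*o^2 - 412*o + 580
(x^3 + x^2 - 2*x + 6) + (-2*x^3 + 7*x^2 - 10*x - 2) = -x^3 + 8*x^2 - 12*x + 4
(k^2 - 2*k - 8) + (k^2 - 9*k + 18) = 2*k^2 - 11*k + 10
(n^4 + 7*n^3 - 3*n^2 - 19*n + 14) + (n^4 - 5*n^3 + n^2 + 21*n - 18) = 2*n^4 + 2*n^3 - 2*n^2 + 2*n - 4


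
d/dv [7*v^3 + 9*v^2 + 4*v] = 21*v^2 + 18*v + 4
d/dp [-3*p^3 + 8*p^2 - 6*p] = -9*p^2 + 16*p - 6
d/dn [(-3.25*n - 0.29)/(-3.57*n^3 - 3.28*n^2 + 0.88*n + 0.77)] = (11.6025*n^3 + 10.66*n^2 - 2.86*n - (3.25*n + 0.29)*(10.71*n^2 + 6.56*n - 0.88) - 2.5025)/(3.57*n^3 + 3.28*n^2 - 0.88*n - 0.77)^2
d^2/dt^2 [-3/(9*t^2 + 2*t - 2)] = 6*(81*t^2 + 18*t - 4*(9*t + 1)^2 - 18)/(9*t^2 + 2*t - 2)^3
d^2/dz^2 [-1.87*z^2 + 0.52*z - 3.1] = -3.74000000000000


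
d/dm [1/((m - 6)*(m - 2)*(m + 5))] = (-(m - 6)*(m - 2) - (m - 6)*(m + 5) - (m - 2)*(m + 5))/((m - 6)^2*(m - 2)^2*(m + 5)^2)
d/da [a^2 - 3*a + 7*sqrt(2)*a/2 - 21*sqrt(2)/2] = 2*a - 3 + 7*sqrt(2)/2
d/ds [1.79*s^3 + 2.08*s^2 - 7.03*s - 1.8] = 5.37*s^2 + 4.16*s - 7.03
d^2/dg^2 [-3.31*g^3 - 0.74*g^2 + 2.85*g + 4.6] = -19.86*g - 1.48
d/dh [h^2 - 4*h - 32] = 2*h - 4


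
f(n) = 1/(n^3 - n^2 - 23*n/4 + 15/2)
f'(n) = (-3*n^2 + 2*n + 23/4)/(n^3 - n^2 - 23*n/4 + 15/2)^2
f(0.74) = 0.32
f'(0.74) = 0.58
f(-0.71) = 0.09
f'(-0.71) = 0.02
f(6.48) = 0.00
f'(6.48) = -0.00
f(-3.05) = -0.08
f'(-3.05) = -0.18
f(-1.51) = 0.10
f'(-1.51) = -0.04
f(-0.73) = 0.09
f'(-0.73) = 0.02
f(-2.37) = 0.45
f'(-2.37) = -3.28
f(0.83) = 0.38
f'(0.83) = 0.78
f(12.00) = 0.00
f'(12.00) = 0.00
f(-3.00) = -0.09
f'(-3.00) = -0.22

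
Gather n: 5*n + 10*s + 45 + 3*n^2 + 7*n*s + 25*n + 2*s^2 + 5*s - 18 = 3*n^2 + n*(7*s + 30) + 2*s^2 + 15*s + 27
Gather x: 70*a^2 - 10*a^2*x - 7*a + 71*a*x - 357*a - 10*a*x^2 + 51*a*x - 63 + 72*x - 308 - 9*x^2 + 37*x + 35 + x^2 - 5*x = 70*a^2 - 364*a + x^2*(-10*a - 8) + x*(-10*a^2 + 122*a + 104) - 336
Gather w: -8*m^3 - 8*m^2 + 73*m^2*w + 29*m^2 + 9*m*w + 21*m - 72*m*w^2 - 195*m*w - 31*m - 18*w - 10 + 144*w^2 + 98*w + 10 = -8*m^3 + 21*m^2 - 10*m + w^2*(144 - 72*m) + w*(73*m^2 - 186*m + 80)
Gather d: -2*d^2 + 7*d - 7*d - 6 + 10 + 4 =8 - 2*d^2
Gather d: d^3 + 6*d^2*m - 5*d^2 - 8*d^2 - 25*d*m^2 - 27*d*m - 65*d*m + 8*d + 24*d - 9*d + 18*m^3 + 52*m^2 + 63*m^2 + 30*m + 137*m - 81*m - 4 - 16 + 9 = d^3 + d^2*(6*m - 13) + d*(-25*m^2 - 92*m + 23) + 18*m^3 + 115*m^2 + 86*m - 11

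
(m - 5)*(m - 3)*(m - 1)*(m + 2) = m^4 - 7*m^3 + 5*m^2 + 31*m - 30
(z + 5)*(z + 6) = z^2 + 11*z + 30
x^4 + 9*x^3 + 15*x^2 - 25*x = x*(x - 1)*(x + 5)^2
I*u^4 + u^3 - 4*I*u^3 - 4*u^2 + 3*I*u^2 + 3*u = u*(u - 3)*(u - 1)*(I*u + 1)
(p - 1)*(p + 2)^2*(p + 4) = p^4 + 7*p^3 + 12*p^2 - 4*p - 16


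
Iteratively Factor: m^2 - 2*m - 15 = (m - 5)*(m + 3)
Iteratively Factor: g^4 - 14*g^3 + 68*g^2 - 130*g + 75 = (g - 5)*(g^3 - 9*g^2 + 23*g - 15) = (g - 5)*(g - 1)*(g^2 - 8*g + 15) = (g - 5)*(g - 3)*(g - 1)*(g - 5)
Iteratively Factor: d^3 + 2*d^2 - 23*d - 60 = (d + 4)*(d^2 - 2*d - 15) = (d + 3)*(d + 4)*(d - 5)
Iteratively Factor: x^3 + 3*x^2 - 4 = (x + 2)*(x^2 + x - 2) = (x + 2)^2*(x - 1)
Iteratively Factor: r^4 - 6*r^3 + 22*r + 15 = (r + 1)*(r^3 - 7*r^2 + 7*r + 15) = (r - 5)*(r + 1)*(r^2 - 2*r - 3) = (r - 5)*(r - 3)*(r + 1)*(r + 1)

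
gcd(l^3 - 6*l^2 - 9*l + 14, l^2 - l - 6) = l + 2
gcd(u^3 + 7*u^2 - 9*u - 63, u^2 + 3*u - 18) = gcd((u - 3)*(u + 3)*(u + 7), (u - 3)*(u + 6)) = u - 3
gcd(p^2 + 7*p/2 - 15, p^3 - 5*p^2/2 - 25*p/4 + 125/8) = p - 5/2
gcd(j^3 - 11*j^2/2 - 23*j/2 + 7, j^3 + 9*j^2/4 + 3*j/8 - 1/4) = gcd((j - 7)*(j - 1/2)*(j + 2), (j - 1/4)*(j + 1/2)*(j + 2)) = j + 2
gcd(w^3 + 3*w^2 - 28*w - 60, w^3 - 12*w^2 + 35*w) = w - 5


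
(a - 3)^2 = a^2 - 6*a + 9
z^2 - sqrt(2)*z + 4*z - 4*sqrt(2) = (z + 4)*(z - sqrt(2))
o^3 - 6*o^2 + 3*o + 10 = (o - 5)*(o - 2)*(o + 1)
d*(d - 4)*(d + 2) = d^3 - 2*d^2 - 8*d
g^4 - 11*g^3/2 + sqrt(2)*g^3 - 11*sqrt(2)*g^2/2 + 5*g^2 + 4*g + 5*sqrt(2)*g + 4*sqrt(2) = (g - 4)*(g - 2)*(g + 1/2)*(g + sqrt(2))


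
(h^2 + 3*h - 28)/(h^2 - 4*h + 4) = (h^2 + 3*h - 28)/(h^2 - 4*h + 4)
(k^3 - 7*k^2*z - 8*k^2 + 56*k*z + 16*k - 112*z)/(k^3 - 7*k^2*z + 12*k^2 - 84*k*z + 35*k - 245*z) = (k^2 - 8*k + 16)/(k^2 + 12*k + 35)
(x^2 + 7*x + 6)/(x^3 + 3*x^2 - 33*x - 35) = (x + 6)/(x^2 + 2*x - 35)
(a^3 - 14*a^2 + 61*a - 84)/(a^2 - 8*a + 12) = (a^3 - 14*a^2 + 61*a - 84)/(a^2 - 8*a + 12)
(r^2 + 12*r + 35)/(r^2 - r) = (r^2 + 12*r + 35)/(r*(r - 1))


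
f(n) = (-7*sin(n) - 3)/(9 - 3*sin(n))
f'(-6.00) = -1.04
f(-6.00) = -0.61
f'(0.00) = -0.89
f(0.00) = -0.33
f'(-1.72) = 0.07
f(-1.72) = 0.33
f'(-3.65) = 1.11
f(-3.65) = -0.85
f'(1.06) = -0.86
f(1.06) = -1.43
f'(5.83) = -0.61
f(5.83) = 0.01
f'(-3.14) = 0.89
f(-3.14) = -0.33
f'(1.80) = 0.44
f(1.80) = -1.62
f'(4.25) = 0.24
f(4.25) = 0.28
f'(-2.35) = 0.41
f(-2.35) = 0.18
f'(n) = -7*cos(n)/(9 - 3*sin(n)) + 3*(-7*sin(n) - 3)*cos(n)/(9 - 3*sin(n))^2 = -8*cos(n)/(sin(n) - 3)^2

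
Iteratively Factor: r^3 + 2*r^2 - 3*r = (r)*(r^2 + 2*r - 3) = r*(r + 3)*(r - 1)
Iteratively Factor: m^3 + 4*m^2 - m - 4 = (m + 4)*(m^2 - 1) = (m + 1)*(m + 4)*(m - 1)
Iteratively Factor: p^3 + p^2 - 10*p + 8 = (p + 4)*(p^2 - 3*p + 2) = (p - 1)*(p + 4)*(p - 2)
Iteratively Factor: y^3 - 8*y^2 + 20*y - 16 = (y - 4)*(y^2 - 4*y + 4) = (y - 4)*(y - 2)*(y - 2)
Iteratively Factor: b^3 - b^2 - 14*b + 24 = (b + 4)*(b^2 - 5*b + 6) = (b - 2)*(b + 4)*(b - 3)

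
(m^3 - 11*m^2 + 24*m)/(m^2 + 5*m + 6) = m*(m^2 - 11*m + 24)/(m^2 + 5*m + 6)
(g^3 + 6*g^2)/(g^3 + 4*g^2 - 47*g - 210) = g^2/(g^2 - 2*g - 35)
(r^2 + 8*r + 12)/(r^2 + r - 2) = (r + 6)/(r - 1)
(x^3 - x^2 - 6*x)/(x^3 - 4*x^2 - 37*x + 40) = x*(x^2 - x - 6)/(x^3 - 4*x^2 - 37*x + 40)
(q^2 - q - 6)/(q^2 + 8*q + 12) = (q - 3)/(q + 6)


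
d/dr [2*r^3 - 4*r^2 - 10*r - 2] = 6*r^2 - 8*r - 10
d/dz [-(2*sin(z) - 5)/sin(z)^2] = 2*(sin(z) - 5)*cos(z)/sin(z)^3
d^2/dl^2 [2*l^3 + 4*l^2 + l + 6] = 12*l + 8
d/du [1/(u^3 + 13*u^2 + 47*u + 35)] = (-3*u^2 - 26*u - 47)/(u^3 + 13*u^2 + 47*u + 35)^2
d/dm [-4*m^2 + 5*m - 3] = 5 - 8*m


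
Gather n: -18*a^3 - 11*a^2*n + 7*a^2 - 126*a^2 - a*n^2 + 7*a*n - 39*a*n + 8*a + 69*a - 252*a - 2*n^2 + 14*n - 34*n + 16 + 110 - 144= -18*a^3 - 119*a^2 - 175*a + n^2*(-a - 2) + n*(-11*a^2 - 32*a - 20) - 18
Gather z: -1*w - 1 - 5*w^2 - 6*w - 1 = -5*w^2 - 7*w - 2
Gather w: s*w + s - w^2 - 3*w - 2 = s - w^2 + w*(s - 3) - 2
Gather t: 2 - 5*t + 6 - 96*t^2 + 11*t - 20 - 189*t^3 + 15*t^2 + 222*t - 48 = -189*t^3 - 81*t^2 + 228*t - 60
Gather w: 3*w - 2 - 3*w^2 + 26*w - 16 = -3*w^2 + 29*w - 18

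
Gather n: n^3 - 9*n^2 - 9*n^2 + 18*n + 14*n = n^3 - 18*n^2 + 32*n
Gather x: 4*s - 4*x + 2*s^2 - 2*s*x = 2*s^2 + 4*s + x*(-2*s - 4)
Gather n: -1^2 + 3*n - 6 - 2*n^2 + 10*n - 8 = -2*n^2 + 13*n - 15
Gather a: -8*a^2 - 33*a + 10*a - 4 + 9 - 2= -8*a^2 - 23*a + 3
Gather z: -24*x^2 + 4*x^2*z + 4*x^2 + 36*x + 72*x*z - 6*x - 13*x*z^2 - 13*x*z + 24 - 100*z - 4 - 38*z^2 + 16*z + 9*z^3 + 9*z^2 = -20*x^2 + 30*x + 9*z^3 + z^2*(-13*x - 29) + z*(4*x^2 + 59*x - 84) + 20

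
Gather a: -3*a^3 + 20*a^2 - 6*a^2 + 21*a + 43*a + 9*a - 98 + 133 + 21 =-3*a^3 + 14*a^2 + 73*a + 56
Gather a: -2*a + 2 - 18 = -2*a - 16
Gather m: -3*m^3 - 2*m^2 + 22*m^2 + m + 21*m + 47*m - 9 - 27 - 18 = -3*m^3 + 20*m^2 + 69*m - 54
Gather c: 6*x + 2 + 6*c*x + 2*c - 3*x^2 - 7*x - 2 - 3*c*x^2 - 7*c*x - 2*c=c*(-3*x^2 - x) - 3*x^2 - x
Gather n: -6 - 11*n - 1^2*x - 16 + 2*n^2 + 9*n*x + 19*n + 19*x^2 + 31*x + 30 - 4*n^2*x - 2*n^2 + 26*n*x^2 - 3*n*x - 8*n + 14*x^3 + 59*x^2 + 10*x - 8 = -4*n^2*x + n*(26*x^2 + 6*x) + 14*x^3 + 78*x^2 + 40*x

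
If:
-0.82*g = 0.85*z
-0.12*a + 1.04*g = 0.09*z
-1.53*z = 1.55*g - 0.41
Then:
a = 52.03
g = 5.54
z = -5.34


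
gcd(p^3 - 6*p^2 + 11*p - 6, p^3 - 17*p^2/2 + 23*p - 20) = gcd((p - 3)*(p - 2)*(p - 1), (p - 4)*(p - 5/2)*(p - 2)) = p - 2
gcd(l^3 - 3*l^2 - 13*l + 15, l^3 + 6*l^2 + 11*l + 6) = l + 3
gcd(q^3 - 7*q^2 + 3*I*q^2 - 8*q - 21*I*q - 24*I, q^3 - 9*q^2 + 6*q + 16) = q^2 - 7*q - 8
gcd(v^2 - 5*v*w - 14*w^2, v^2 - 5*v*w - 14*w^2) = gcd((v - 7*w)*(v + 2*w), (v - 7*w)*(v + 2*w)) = v^2 - 5*v*w - 14*w^2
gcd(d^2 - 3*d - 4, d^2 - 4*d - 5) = d + 1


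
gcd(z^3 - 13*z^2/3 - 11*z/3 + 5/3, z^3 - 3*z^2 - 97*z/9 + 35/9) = z^2 - 16*z/3 + 5/3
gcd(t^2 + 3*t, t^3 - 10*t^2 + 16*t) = t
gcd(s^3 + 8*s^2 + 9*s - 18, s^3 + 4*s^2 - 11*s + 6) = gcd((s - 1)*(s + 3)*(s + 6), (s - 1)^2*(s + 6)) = s^2 + 5*s - 6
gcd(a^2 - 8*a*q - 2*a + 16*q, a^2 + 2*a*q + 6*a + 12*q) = 1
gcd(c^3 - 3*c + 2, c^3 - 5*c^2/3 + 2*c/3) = c - 1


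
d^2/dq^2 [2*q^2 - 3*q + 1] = 4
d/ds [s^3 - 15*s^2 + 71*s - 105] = 3*s^2 - 30*s + 71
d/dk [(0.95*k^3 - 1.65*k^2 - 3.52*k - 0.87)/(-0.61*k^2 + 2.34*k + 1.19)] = (-0.5795*k^4 + 4.446*k^3 - 2.6167*k^2 - 4.9884*k - 2.153)/(0.3721*k^4 - 2.8548*k^3 + 4.0238*k^2 + 5.5692*k + 1.4161)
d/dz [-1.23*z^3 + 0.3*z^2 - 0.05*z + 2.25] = -3.69*z^2 + 0.6*z - 0.05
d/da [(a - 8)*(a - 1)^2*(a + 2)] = 4*a^3 - 24*a^2 - 6*a + 26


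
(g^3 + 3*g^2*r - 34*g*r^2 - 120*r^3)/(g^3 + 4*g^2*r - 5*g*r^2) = (-g^2 + 2*g*r + 24*r^2)/(g*(-g + r))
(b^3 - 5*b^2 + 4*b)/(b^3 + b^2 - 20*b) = (b - 1)/(b + 5)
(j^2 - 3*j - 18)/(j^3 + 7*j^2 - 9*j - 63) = (j - 6)/(j^2 + 4*j - 21)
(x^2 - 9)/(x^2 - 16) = (x^2 - 9)/(x^2 - 16)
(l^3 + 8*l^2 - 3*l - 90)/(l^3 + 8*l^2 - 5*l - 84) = (l^2 + 11*l + 30)/(l^2 + 11*l + 28)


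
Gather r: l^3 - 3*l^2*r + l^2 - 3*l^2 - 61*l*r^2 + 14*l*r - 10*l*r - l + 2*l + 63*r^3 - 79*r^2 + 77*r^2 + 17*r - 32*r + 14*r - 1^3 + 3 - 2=l^3 - 2*l^2 + l + 63*r^3 + r^2*(-61*l - 2) + r*(-3*l^2 + 4*l - 1)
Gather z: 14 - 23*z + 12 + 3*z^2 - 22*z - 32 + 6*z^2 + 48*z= 9*z^2 + 3*z - 6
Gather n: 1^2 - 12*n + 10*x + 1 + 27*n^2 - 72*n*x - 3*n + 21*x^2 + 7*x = 27*n^2 + n*(-72*x - 15) + 21*x^2 + 17*x + 2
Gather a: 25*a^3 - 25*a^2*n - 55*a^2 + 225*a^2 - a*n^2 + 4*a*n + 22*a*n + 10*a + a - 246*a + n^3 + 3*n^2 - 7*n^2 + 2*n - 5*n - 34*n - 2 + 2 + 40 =25*a^3 + a^2*(170 - 25*n) + a*(-n^2 + 26*n - 235) + n^3 - 4*n^2 - 37*n + 40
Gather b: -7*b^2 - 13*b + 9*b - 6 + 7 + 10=-7*b^2 - 4*b + 11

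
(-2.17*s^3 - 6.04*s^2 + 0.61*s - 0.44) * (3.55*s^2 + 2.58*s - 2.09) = -7.7035*s^5 - 27.0406*s^4 - 8.8824*s^3 + 12.6354*s^2 - 2.4101*s + 0.9196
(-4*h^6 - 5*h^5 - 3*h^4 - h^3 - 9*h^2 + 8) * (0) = 0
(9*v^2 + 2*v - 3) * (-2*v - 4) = -18*v^3 - 40*v^2 - 2*v + 12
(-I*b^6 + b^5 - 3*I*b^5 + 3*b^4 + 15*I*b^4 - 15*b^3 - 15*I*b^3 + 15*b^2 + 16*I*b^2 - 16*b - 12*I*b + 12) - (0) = -I*b^6 + b^5 - 3*I*b^5 + 3*b^4 + 15*I*b^4 - 15*b^3 - 15*I*b^3 + 15*b^2 + 16*I*b^2 - 16*b - 12*I*b + 12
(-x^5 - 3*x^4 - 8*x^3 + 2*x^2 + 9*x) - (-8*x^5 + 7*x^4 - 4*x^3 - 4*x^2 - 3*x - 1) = 7*x^5 - 10*x^4 - 4*x^3 + 6*x^2 + 12*x + 1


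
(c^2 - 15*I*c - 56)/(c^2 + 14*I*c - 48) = (c^2 - 15*I*c - 56)/(c^2 + 14*I*c - 48)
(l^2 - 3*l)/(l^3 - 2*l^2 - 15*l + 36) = l/(l^2 + l - 12)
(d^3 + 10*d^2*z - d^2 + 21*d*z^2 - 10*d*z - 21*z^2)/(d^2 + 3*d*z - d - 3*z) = d + 7*z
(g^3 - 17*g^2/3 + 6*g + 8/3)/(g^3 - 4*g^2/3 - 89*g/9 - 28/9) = 3*(g - 2)/(3*g + 7)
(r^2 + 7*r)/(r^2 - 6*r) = (r + 7)/(r - 6)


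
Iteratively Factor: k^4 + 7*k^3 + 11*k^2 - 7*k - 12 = (k + 3)*(k^3 + 4*k^2 - k - 4) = (k + 3)*(k + 4)*(k^2 - 1) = (k - 1)*(k + 3)*(k + 4)*(k + 1)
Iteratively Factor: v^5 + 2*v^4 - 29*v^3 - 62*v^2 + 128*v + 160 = (v + 4)*(v^4 - 2*v^3 - 21*v^2 + 22*v + 40) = (v + 1)*(v + 4)*(v^3 - 3*v^2 - 18*v + 40) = (v + 1)*(v + 4)^2*(v^2 - 7*v + 10) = (v - 5)*(v + 1)*(v + 4)^2*(v - 2)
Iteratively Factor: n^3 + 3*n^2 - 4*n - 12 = (n + 3)*(n^2 - 4) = (n + 2)*(n + 3)*(n - 2)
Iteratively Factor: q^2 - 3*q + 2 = (q - 2)*(q - 1)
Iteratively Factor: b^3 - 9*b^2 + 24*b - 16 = (b - 4)*(b^2 - 5*b + 4) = (b - 4)^2*(b - 1)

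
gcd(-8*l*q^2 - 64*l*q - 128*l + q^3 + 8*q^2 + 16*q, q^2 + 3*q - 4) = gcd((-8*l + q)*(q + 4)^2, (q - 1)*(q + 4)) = q + 4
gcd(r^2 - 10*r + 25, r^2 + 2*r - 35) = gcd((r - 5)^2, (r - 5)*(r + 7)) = r - 5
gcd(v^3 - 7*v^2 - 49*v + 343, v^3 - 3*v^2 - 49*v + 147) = v^2 - 49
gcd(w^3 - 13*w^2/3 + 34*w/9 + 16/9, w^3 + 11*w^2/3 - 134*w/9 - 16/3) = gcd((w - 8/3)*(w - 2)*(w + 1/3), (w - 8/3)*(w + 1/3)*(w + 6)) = w^2 - 7*w/3 - 8/9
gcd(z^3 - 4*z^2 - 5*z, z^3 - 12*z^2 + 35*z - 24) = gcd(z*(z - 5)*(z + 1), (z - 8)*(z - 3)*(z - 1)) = 1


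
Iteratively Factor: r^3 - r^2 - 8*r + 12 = (r - 2)*(r^2 + r - 6) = (r - 2)^2*(r + 3)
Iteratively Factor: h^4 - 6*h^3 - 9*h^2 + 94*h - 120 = (h - 2)*(h^3 - 4*h^2 - 17*h + 60) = (h - 5)*(h - 2)*(h^2 + h - 12) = (h - 5)*(h - 2)*(h + 4)*(h - 3)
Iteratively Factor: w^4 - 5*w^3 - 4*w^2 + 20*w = (w - 2)*(w^3 - 3*w^2 - 10*w) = (w - 2)*(w + 2)*(w^2 - 5*w) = w*(w - 2)*(w + 2)*(w - 5)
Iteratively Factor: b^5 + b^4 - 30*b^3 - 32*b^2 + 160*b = (b)*(b^4 + b^3 - 30*b^2 - 32*b + 160) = b*(b - 5)*(b^3 + 6*b^2 - 32) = b*(b - 5)*(b + 4)*(b^2 + 2*b - 8) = b*(b - 5)*(b + 4)^2*(b - 2)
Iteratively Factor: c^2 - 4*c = (c)*(c - 4)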